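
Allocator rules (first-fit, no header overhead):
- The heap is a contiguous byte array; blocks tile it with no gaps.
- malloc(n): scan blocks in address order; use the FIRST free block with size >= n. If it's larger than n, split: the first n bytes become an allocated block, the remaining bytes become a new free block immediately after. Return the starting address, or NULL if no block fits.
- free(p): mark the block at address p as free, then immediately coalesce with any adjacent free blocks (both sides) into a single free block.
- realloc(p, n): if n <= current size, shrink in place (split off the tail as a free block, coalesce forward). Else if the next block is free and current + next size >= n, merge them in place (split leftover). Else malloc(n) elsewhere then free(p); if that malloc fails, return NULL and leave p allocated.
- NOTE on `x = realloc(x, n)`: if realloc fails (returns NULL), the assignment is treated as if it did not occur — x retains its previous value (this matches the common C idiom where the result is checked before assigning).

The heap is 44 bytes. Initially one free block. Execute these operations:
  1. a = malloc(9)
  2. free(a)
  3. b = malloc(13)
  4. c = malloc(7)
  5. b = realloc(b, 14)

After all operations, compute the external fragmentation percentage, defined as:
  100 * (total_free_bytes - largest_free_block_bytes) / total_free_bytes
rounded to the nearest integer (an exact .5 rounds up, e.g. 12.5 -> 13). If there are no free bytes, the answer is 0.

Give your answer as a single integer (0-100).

Answer: 43

Derivation:
Op 1: a = malloc(9) -> a = 0; heap: [0-8 ALLOC][9-43 FREE]
Op 2: free(a) -> (freed a); heap: [0-43 FREE]
Op 3: b = malloc(13) -> b = 0; heap: [0-12 ALLOC][13-43 FREE]
Op 4: c = malloc(7) -> c = 13; heap: [0-12 ALLOC][13-19 ALLOC][20-43 FREE]
Op 5: b = realloc(b, 14) -> b = 20; heap: [0-12 FREE][13-19 ALLOC][20-33 ALLOC][34-43 FREE]
Free blocks: [13 10] total_free=23 largest=13 -> 100*(23-13)/23 = 1000/23 ≈ 43.478 -> rounds to 43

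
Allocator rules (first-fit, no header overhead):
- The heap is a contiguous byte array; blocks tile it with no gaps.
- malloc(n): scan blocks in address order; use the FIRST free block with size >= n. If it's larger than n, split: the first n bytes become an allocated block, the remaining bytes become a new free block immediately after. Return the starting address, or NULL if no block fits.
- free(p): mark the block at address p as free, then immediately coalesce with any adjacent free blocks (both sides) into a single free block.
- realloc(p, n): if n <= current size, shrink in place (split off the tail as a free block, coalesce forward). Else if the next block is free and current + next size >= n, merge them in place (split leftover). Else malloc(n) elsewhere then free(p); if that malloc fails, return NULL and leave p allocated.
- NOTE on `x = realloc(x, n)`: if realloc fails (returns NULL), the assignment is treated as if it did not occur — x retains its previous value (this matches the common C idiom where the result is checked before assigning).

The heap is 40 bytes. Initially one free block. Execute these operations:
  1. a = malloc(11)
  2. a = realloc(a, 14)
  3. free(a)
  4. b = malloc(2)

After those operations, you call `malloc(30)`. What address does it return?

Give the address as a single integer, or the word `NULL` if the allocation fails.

Op 1: a = malloc(11) -> a = 0; heap: [0-10 ALLOC][11-39 FREE]
Op 2: a = realloc(a, 14) -> a = 0; heap: [0-13 ALLOC][14-39 FREE]
Op 3: free(a) -> (freed a); heap: [0-39 FREE]
Op 4: b = malloc(2) -> b = 0; heap: [0-1 ALLOC][2-39 FREE]
malloc(30): first-fit scan over [0-1 ALLOC][2-39 FREE] -> 2

Answer: 2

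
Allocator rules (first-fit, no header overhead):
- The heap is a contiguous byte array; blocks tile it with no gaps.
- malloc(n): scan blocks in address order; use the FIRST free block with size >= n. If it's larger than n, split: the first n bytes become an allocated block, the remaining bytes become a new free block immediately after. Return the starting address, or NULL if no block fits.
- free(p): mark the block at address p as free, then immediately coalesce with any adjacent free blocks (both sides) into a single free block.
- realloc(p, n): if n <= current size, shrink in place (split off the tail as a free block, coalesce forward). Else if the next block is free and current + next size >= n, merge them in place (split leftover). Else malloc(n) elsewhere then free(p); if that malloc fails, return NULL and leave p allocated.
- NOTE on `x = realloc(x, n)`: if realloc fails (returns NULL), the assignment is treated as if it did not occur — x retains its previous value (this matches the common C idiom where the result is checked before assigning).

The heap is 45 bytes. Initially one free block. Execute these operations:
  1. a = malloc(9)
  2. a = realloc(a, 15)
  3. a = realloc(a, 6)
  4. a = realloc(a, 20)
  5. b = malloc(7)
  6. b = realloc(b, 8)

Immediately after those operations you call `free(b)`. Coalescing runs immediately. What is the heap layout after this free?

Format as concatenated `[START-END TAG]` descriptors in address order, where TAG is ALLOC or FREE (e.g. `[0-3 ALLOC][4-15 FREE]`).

Op 1: a = malloc(9) -> a = 0; heap: [0-8 ALLOC][9-44 FREE]
Op 2: a = realloc(a, 15) -> a = 0; heap: [0-14 ALLOC][15-44 FREE]
Op 3: a = realloc(a, 6) -> a = 0; heap: [0-5 ALLOC][6-44 FREE]
Op 4: a = realloc(a, 20) -> a = 0; heap: [0-19 ALLOC][20-44 FREE]
Op 5: b = malloc(7) -> b = 20; heap: [0-19 ALLOC][20-26 ALLOC][27-44 FREE]
Op 6: b = realloc(b, 8) -> b = 20; heap: [0-19 ALLOC][20-27 ALLOC][28-44 FREE]
free(b): b = 20 -> block [20-27 ALLOC]; mark free, coalesce with adjacent free neighbors -> [0-19 ALLOC][20-44 FREE]

Answer: [0-19 ALLOC][20-44 FREE]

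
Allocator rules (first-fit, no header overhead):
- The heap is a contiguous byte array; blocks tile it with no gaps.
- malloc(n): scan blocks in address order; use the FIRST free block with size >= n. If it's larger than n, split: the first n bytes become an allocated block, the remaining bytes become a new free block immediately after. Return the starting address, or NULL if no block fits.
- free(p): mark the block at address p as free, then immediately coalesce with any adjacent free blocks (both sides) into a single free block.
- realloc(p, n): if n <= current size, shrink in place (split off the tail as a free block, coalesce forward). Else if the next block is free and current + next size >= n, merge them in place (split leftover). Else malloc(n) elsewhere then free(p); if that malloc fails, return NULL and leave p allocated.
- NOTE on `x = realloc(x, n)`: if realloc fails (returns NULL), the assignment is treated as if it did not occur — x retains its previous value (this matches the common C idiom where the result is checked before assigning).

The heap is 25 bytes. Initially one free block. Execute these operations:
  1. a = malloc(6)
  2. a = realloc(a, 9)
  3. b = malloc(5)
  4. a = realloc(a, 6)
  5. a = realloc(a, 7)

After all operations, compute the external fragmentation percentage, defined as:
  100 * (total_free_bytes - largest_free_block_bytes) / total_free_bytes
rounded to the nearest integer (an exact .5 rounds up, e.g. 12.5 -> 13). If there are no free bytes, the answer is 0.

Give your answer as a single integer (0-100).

Answer: 15

Derivation:
Op 1: a = malloc(6) -> a = 0; heap: [0-5 ALLOC][6-24 FREE]
Op 2: a = realloc(a, 9) -> a = 0; heap: [0-8 ALLOC][9-24 FREE]
Op 3: b = malloc(5) -> b = 9; heap: [0-8 ALLOC][9-13 ALLOC][14-24 FREE]
Op 4: a = realloc(a, 6) -> a = 0; heap: [0-5 ALLOC][6-8 FREE][9-13 ALLOC][14-24 FREE]
Op 5: a = realloc(a, 7) -> a = 0; heap: [0-6 ALLOC][7-8 FREE][9-13 ALLOC][14-24 FREE]
Free blocks: [2 11] total_free=13 largest=11 -> 100*(13-11)/13 = 200/13 ≈ 15.385 -> rounds to 15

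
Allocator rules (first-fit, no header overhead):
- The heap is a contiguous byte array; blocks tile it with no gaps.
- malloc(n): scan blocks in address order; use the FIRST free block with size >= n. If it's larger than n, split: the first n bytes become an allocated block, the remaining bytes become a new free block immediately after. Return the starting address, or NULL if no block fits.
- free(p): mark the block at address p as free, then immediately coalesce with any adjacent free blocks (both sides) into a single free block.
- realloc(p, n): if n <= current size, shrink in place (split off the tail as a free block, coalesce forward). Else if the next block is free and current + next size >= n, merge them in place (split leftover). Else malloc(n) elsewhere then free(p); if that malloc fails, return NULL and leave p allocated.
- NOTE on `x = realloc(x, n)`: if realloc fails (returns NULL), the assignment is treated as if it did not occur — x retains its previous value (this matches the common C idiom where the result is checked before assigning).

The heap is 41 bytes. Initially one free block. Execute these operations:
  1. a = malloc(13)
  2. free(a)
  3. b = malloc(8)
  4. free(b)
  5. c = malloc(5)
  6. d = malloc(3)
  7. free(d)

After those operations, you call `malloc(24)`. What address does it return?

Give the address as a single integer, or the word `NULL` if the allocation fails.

Op 1: a = malloc(13) -> a = 0; heap: [0-12 ALLOC][13-40 FREE]
Op 2: free(a) -> (freed a); heap: [0-40 FREE]
Op 3: b = malloc(8) -> b = 0; heap: [0-7 ALLOC][8-40 FREE]
Op 4: free(b) -> (freed b); heap: [0-40 FREE]
Op 5: c = malloc(5) -> c = 0; heap: [0-4 ALLOC][5-40 FREE]
Op 6: d = malloc(3) -> d = 5; heap: [0-4 ALLOC][5-7 ALLOC][8-40 FREE]
Op 7: free(d) -> (freed d); heap: [0-4 ALLOC][5-40 FREE]
malloc(24): first-fit scan over [0-4 ALLOC][5-40 FREE] -> 5

Answer: 5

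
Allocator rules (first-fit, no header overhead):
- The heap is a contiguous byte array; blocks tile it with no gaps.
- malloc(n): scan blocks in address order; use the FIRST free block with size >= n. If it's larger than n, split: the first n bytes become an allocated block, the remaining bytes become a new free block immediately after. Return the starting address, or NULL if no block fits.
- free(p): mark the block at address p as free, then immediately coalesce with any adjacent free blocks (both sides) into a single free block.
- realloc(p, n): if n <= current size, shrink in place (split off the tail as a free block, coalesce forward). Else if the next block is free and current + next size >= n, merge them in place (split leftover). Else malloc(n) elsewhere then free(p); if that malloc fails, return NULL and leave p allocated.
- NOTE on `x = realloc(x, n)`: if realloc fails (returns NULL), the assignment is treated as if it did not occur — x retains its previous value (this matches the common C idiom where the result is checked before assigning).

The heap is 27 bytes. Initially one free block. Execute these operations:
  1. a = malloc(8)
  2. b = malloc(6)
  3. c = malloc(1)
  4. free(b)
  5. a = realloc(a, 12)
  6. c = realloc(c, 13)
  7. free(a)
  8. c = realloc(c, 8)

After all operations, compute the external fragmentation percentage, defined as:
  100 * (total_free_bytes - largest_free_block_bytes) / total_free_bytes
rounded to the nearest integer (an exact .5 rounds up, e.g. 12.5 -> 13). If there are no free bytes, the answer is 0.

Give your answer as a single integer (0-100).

Op 1: a = malloc(8) -> a = 0; heap: [0-7 ALLOC][8-26 FREE]
Op 2: b = malloc(6) -> b = 8; heap: [0-7 ALLOC][8-13 ALLOC][14-26 FREE]
Op 3: c = malloc(1) -> c = 14; heap: [0-7 ALLOC][8-13 ALLOC][14-14 ALLOC][15-26 FREE]
Op 4: free(b) -> (freed b); heap: [0-7 ALLOC][8-13 FREE][14-14 ALLOC][15-26 FREE]
Op 5: a = realloc(a, 12) -> a = 0; heap: [0-11 ALLOC][12-13 FREE][14-14 ALLOC][15-26 FREE]
Op 6: c = realloc(c, 13) -> c = 14; heap: [0-11 ALLOC][12-13 FREE][14-26 ALLOC]
Op 7: free(a) -> (freed a); heap: [0-13 FREE][14-26 ALLOC]
Op 8: c = realloc(c, 8) -> c = 14; heap: [0-13 FREE][14-21 ALLOC][22-26 FREE]
Free blocks: [14 5] total_free=19 largest=14 -> 100*(19-14)/19 = 500/19 ≈ 26.316 -> rounds to 26

Answer: 26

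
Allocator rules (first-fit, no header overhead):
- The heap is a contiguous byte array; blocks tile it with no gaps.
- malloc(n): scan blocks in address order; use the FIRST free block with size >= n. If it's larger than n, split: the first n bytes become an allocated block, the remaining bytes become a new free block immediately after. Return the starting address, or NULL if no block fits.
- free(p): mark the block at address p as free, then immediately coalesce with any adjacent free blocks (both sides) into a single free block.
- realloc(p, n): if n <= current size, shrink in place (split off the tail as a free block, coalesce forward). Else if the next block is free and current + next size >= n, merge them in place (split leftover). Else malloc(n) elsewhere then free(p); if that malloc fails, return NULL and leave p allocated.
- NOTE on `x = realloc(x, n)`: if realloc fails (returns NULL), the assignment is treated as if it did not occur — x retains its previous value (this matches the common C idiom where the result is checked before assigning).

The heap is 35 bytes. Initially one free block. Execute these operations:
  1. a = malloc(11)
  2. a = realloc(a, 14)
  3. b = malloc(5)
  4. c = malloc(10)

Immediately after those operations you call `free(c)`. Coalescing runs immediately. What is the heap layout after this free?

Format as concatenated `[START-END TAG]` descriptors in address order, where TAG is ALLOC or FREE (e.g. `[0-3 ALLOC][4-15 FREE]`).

Answer: [0-13 ALLOC][14-18 ALLOC][19-34 FREE]

Derivation:
Op 1: a = malloc(11) -> a = 0; heap: [0-10 ALLOC][11-34 FREE]
Op 2: a = realloc(a, 14) -> a = 0; heap: [0-13 ALLOC][14-34 FREE]
Op 3: b = malloc(5) -> b = 14; heap: [0-13 ALLOC][14-18 ALLOC][19-34 FREE]
Op 4: c = malloc(10) -> c = 19; heap: [0-13 ALLOC][14-18 ALLOC][19-28 ALLOC][29-34 FREE]
free(c): c = 19 -> block [19-28 ALLOC]; mark free, coalesce with adjacent free neighbors -> [0-13 ALLOC][14-18 ALLOC][19-34 FREE]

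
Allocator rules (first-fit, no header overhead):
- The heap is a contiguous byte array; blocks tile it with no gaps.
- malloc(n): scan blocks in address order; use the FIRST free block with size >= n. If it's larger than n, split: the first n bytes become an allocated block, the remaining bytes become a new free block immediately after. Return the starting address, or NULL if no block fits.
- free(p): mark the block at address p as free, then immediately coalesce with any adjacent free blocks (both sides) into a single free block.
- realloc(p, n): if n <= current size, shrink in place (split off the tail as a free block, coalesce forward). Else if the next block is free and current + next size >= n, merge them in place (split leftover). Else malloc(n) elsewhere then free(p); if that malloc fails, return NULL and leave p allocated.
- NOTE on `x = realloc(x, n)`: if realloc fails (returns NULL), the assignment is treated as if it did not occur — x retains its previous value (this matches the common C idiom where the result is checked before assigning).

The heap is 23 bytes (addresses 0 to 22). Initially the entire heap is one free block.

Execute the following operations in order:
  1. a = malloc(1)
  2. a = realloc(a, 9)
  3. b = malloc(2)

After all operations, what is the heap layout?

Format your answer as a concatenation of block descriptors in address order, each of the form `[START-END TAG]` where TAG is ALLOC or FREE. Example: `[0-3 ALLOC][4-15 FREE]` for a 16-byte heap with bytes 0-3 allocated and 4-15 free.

Op 1: a = malloc(1) -> a = 0; heap: [0-0 ALLOC][1-22 FREE]
Op 2: a = realloc(a, 9) -> a = 0; heap: [0-8 ALLOC][9-22 FREE]
Op 3: b = malloc(2) -> b = 9; heap: [0-8 ALLOC][9-10 ALLOC][11-22 FREE]

Answer: [0-8 ALLOC][9-10 ALLOC][11-22 FREE]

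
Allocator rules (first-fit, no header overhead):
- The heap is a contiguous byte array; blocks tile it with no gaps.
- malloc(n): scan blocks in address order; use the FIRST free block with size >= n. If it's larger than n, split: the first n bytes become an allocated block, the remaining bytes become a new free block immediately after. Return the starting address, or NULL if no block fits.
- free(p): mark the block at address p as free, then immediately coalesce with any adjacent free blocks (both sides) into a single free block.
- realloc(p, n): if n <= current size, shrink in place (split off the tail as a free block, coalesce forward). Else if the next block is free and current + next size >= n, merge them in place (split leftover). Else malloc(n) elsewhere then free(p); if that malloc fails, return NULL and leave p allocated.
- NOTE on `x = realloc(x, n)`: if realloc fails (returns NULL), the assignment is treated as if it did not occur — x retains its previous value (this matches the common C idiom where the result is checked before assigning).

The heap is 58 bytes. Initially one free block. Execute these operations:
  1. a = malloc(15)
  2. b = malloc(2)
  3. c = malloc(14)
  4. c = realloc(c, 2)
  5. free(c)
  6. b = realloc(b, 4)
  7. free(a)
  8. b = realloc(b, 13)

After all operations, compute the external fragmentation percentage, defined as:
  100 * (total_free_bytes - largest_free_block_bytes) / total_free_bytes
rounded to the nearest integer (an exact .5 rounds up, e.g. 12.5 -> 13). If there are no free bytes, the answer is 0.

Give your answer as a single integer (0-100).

Op 1: a = malloc(15) -> a = 0; heap: [0-14 ALLOC][15-57 FREE]
Op 2: b = malloc(2) -> b = 15; heap: [0-14 ALLOC][15-16 ALLOC][17-57 FREE]
Op 3: c = malloc(14) -> c = 17; heap: [0-14 ALLOC][15-16 ALLOC][17-30 ALLOC][31-57 FREE]
Op 4: c = realloc(c, 2) -> c = 17; heap: [0-14 ALLOC][15-16 ALLOC][17-18 ALLOC][19-57 FREE]
Op 5: free(c) -> (freed c); heap: [0-14 ALLOC][15-16 ALLOC][17-57 FREE]
Op 6: b = realloc(b, 4) -> b = 15; heap: [0-14 ALLOC][15-18 ALLOC][19-57 FREE]
Op 7: free(a) -> (freed a); heap: [0-14 FREE][15-18 ALLOC][19-57 FREE]
Op 8: b = realloc(b, 13) -> b = 15; heap: [0-14 FREE][15-27 ALLOC][28-57 FREE]
Free blocks: [15 30] total_free=45 largest=30 -> 100*(45-30)/45 = 1500/45 ≈ 33.333 -> rounds to 33

Answer: 33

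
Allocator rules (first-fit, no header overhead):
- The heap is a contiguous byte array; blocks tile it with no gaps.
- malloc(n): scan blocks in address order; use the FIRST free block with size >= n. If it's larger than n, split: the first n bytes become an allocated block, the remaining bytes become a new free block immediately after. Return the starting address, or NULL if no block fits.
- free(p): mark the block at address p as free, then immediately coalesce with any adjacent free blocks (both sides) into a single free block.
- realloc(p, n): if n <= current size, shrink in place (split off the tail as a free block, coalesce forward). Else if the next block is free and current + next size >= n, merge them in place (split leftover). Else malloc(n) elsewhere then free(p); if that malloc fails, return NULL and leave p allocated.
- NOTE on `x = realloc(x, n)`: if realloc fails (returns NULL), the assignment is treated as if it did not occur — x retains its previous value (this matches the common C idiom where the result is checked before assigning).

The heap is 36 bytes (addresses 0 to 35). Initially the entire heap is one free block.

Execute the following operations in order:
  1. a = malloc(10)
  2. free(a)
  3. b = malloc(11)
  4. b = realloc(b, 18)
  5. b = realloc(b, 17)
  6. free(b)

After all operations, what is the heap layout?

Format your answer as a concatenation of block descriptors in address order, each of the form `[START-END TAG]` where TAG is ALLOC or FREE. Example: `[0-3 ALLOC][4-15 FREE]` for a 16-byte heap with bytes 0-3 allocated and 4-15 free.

Op 1: a = malloc(10) -> a = 0; heap: [0-9 ALLOC][10-35 FREE]
Op 2: free(a) -> (freed a); heap: [0-35 FREE]
Op 3: b = malloc(11) -> b = 0; heap: [0-10 ALLOC][11-35 FREE]
Op 4: b = realloc(b, 18) -> b = 0; heap: [0-17 ALLOC][18-35 FREE]
Op 5: b = realloc(b, 17) -> b = 0; heap: [0-16 ALLOC][17-35 FREE]
Op 6: free(b) -> (freed b); heap: [0-35 FREE]

Answer: [0-35 FREE]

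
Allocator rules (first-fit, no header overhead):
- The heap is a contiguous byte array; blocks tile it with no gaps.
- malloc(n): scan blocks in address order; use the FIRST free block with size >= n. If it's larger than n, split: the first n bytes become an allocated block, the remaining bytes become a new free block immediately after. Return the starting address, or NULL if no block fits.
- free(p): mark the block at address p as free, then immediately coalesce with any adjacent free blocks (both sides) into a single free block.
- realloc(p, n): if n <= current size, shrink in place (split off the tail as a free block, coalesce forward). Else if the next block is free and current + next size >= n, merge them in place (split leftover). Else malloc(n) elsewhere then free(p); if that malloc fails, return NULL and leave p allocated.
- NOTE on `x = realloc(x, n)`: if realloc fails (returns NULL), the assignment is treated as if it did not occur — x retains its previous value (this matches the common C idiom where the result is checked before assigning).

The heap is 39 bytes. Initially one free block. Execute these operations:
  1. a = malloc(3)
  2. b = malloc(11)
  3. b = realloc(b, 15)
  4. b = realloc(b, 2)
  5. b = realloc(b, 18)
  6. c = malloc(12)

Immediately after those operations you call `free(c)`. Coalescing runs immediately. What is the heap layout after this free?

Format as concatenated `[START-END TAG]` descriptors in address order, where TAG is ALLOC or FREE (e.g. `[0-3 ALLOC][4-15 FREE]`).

Op 1: a = malloc(3) -> a = 0; heap: [0-2 ALLOC][3-38 FREE]
Op 2: b = malloc(11) -> b = 3; heap: [0-2 ALLOC][3-13 ALLOC][14-38 FREE]
Op 3: b = realloc(b, 15) -> b = 3; heap: [0-2 ALLOC][3-17 ALLOC][18-38 FREE]
Op 4: b = realloc(b, 2) -> b = 3; heap: [0-2 ALLOC][3-4 ALLOC][5-38 FREE]
Op 5: b = realloc(b, 18) -> b = 3; heap: [0-2 ALLOC][3-20 ALLOC][21-38 FREE]
Op 6: c = malloc(12) -> c = 21; heap: [0-2 ALLOC][3-20 ALLOC][21-32 ALLOC][33-38 FREE]
free(c): c = 21 -> block [21-32 ALLOC]; mark free, coalesce with adjacent free neighbors -> [0-2 ALLOC][3-20 ALLOC][21-38 FREE]

Answer: [0-2 ALLOC][3-20 ALLOC][21-38 FREE]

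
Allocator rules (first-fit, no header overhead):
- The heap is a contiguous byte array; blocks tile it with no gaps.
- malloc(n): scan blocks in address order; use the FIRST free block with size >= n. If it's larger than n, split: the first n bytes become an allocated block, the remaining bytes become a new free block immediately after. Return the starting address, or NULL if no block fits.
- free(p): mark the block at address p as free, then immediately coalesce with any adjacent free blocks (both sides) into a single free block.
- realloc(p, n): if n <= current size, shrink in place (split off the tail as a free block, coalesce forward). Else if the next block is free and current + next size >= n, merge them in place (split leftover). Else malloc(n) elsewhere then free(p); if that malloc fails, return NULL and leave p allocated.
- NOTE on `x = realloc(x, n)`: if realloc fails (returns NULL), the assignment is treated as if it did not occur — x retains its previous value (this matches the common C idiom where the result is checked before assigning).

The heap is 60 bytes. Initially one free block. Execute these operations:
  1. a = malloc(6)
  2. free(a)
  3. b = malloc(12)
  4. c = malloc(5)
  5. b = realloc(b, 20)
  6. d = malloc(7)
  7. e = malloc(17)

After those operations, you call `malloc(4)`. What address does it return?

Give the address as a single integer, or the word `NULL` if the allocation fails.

Op 1: a = malloc(6) -> a = 0; heap: [0-5 ALLOC][6-59 FREE]
Op 2: free(a) -> (freed a); heap: [0-59 FREE]
Op 3: b = malloc(12) -> b = 0; heap: [0-11 ALLOC][12-59 FREE]
Op 4: c = malloc(5) -> c = 12; heap: [0-11 ALLOC][12-16 ALLOC][17-59 FREE]
Op 5: b = realloc(b, 20) -> b = 17; heap: [0-11 FREE][12-16 ALLOC][17-36 ALLOC][37-59 FREE]
Op 6: d = malloc(7) -> d = 0; heap: [0-6 ALLOC][7-11 FREE][12-16 ALLOC][17-36 ALLOC][37-59 FREE]
Op 7: e = malloc(17) -> e = 37; heap: [0-6 ALLOC][7-11 FREE][12-16 ALLOC][17-36 ALLOC][37-53 ALLOC][54-59 FREE]
malloc(4): first-fit scan over [0-6 ALLOC][7-11 FREE][12-16 ALLOC][17-36 ALLOC][37-53 ALLOC][54-59 FREE] -> 7

Answer: 7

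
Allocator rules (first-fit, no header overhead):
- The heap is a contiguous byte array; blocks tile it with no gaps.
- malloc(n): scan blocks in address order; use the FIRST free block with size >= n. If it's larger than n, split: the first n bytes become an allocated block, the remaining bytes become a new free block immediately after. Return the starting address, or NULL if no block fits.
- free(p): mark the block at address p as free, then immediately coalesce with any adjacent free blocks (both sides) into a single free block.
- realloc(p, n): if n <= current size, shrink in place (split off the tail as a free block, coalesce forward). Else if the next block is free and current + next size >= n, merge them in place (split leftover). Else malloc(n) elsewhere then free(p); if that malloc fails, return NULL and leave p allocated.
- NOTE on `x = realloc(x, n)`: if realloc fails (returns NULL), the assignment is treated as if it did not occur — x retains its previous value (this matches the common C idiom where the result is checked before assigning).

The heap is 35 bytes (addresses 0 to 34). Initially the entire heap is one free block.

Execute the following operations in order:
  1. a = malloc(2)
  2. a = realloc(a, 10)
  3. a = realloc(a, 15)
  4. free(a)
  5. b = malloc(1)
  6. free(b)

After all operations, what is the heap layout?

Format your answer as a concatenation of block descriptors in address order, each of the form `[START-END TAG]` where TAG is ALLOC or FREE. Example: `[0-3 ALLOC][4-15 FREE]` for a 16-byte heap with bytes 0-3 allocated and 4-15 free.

Answer: [0-34 FREE]

Derivation:
Op 1: a = malloc(2) -> a = 0; heap: [0-1 ALLOC][2-34 FREE]
Op 2: a = realloc(a, 10) -> a = 0; heap: [0-9 ALLOC][10-34 FREE]
Op 3: a = realloc(a, 15) -> a = 0; heap: [0-14 ALLOC][15-34 FREE]
Op 4: free(a) -> (freed a); heap: [0-34 FREE]
Op 5: b = malloc(1) -> b = 0; heap: [0-0 ALLOC][1-34 FREE]
Op 6: free(b) -> (freed b); heap: [0-34 FREE]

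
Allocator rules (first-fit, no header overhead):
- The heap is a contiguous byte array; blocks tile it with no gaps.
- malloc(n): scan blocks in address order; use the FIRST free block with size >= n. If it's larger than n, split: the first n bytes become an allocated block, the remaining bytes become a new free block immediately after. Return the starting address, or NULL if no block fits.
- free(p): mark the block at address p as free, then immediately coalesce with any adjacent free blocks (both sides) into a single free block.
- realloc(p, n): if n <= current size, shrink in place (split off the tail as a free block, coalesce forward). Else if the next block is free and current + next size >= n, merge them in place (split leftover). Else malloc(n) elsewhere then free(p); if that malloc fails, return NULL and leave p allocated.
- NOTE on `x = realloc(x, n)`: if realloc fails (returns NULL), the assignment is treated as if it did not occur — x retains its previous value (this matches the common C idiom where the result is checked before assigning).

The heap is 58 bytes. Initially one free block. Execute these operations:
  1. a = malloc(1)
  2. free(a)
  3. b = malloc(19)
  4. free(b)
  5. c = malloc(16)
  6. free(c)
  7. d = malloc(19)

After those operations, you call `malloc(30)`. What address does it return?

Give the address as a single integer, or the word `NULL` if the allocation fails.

Answer: 19

Derivation:
Op 1: a = malloc(1) -> a = 0; heap: [0-0 ALLOC][1-57 FREE]
Op 2: free(a) -> (freed a); heap: [0-57 FREE]
Op 3: b = malloc(19) -> b = 0; heap: [0-18 ALLOC][19-57 FREE]
Op 4: free(b) -> (freed b); heap: [0-57 FREE]
Op 5: c = malloc(16) -> c = 0; heap: [0-15 ALLOC][16-57 FREE]
Op 6: free(c) -> (freed c); heap: [0-57 FREE]
Op 7: d = malloc(19) -> d = 0; heap: [0-18 ALLOC][19-57 FREE]
malloc(30): first-fit scan over [0-18 ALLOC][19-57 FREE] -> 19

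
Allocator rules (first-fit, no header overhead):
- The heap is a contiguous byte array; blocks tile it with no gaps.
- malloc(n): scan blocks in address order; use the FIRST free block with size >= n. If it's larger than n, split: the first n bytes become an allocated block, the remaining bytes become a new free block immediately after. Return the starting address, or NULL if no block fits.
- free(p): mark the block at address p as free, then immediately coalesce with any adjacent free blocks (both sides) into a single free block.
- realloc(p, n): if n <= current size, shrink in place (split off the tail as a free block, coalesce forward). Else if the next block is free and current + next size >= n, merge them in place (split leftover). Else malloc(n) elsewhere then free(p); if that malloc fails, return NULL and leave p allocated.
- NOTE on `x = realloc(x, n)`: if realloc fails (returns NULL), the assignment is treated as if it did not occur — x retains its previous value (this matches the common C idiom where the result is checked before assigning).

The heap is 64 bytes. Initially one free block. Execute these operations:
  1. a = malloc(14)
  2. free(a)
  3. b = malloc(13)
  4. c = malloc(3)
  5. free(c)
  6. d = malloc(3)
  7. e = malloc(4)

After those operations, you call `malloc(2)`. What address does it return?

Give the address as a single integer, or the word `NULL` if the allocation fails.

Answer: 20

Derivation:
Op 1: a = malloc(14) -> a = 0; heap: [0-13 ALLOC][14-63 FREE]
Op 2: free(a) -> (freed a); heap: [0-63 FREE]
Op 3: b = malloc(13) -> b = 0; heap: [0-12 ALLOC][13-63 FREE]
Op 4: c = malloc(3) -> c = 13; heap: [0-12 ALLOC][13-15 ALLOC][16-63 FREE]
Op 5: free(c) -> (freed c); heap: [0-12 ALLOC][13-63 FREE]
Op 6: d = malloc(3) -> d = 13; heap: [0-12 ALLOC][13-15 ALLOC][16-63 FREE]
Op 7: e = malloc(4) -> e = 16; heap: [0-12 ALLOC][13-15 ALLOC][16-19 ALLOC][20-63 FREE]
malloc(2): first-fit scan over [0-12 ALLOC][13-15 ALLOC][16-19 ALLOC][20-63 FREE] -> 20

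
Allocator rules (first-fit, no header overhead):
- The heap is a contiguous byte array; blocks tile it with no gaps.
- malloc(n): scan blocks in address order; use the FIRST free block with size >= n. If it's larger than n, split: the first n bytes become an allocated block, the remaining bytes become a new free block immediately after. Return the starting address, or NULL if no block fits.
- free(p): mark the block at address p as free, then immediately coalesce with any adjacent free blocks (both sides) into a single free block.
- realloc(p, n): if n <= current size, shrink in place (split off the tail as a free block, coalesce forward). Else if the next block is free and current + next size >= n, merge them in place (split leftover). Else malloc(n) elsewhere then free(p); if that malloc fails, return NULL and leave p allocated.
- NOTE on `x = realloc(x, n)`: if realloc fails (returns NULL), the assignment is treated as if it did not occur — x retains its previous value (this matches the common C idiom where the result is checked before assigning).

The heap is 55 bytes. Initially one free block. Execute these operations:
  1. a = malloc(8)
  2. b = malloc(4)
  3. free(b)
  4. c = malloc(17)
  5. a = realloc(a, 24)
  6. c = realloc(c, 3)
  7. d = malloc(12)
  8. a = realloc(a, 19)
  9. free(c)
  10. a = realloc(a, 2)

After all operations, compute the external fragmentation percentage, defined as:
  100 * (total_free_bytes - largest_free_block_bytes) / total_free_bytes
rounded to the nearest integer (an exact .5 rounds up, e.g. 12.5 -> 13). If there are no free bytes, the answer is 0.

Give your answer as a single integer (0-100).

Answer: 32

Derivation:
Op 1: a = malloc(8) -> a = 0; heap: [0-7 ALLOC][8-54 FREE]
Op 2: b = malloc(4) -> b = 8; heap: [0-7 ALLOC][8-11 ALLOC][12-54 FREE]
Op 3: free(b) -> (freed b); heap: [0-7 ALLOC][8-54 FREE]
Op 4: c = malloc(17) -> c = 8; heap: [0-7 ALLOC][8-24 ALLOC][25-54 FREE]
Op 5: a = realloc(a, 24) -> a = 25; heap: [0-7 FREE][8-24 ALLOC][25-48 ALLOC][49-54 FREE]
Op 6: c = realloc(c, 3) -> c = 8; heap: [0-7 FREE][8-10 ALLOC][11-24 FREE][25-48 ALLOC][49-54 FREE]
Op 7: d = malloc(12) -> d = 11; heap: [0-7 FREE][8-10 ALLOC][11-22 ALLOC][23-24 FREE][25-48 ALLOC][49-54 FREE]
Op 8: a = realloc(a, 19) -> a = 25; heap: [0-7 FREE][8-10 ALLOC][11-22 ALLOC][23-24 FREE][25-43 ALLOC][44-54 FREE]
Op 9: free(c) -> (freed c); heap: [0-10 FREE][11-22 ALLOC][23-24 FREE][25-43 ALLOC][44-54 FREE]
Op 10: a = realloc(a, 2) -> a = 25; heap: [0-10 FREE][11-22 ALLOC][23-24 FREE][25-26 ALLOC][27-54 FREE]
Free blocks: [11 2 28] total_free=41 largest=28 -> 100*(41-28)/41 = 1300/41 ≈ 31.707 -> rounds to 32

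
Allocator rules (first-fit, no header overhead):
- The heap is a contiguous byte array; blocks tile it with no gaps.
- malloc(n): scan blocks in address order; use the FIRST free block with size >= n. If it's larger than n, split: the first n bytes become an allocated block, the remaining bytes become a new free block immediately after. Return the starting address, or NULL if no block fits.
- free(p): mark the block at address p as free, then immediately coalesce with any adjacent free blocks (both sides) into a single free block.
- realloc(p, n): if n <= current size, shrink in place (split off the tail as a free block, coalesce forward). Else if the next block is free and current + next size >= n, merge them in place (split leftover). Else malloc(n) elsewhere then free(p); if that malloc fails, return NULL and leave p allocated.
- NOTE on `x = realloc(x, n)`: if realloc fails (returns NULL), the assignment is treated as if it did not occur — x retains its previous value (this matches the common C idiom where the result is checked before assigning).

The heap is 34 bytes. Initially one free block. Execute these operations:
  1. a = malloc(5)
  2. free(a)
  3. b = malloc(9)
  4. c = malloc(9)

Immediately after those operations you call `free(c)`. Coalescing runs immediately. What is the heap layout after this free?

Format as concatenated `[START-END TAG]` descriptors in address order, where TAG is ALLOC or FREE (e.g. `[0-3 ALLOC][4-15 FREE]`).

Answer: [0-8 ALLOC][9-33 FREE]

Derivation:
Op 1: a = malloc(5) -> a = 0; heap: [0-4 ALLOC][5-33 FREE]
Op 2: free(a) -> (freed a); heap: [0-33 FREE]
Op 3: b = malloc(9) -> b = 0; heap: [0-8 ALLOC][9-33 FREE]
Op 4: c = malloc(9) -> c = 9; heap: [0-8 ALLOC][9-17 ALLOC][18-33 FREE]
free(c): c = 9 -> block [9-17 ALLOC]; mark free, coalesce with adjacent free neighbors -> [0-8 ALLOC][9-33 FREE]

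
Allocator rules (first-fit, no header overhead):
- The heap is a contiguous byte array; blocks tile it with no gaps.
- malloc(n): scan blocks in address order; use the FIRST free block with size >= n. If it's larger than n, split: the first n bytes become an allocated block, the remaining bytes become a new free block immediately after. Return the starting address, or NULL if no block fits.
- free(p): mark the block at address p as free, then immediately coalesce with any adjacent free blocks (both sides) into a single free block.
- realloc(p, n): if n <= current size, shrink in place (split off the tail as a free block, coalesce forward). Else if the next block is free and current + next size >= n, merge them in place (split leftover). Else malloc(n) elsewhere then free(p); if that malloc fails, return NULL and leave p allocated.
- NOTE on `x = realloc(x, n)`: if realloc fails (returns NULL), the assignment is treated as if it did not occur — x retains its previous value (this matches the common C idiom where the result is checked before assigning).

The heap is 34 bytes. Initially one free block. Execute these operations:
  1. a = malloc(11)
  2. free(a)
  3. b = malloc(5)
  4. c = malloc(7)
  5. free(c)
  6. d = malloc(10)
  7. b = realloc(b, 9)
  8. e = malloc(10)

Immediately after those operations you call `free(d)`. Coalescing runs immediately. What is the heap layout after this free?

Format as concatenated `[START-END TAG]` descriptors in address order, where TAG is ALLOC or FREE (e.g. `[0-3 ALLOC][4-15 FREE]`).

Op 1: a = malloc(11) -> a = 0; heap: [0-10 ALLOC][11-33 FREE]
Op 2: free(a) -> (freed a); heap: [0-33 FREE]
Op 3: b = malloc(5) -> b = 0; heap: [0-4 ALLOC][5-33 FREE]
Op 4: c = malloc(7) -> c = 5; heap: [0-4 ALLOC][5-11 ALLOC][12-33 FREE]
Op 5: free(c) -> (freed c); heap: [0-4 ALLOC][5-33 FREE]
Op 6: d = malloc(10) -> d = 5; heap: [0-4 ALLOC][5-14 ALLOC][15-33 FREE]
Op 7: b = realloc(b, 9) -> b = 15; heap: [0-4 FREE][5-14 ALLOC][15-23 ALLOC][24-33 FREE]
Op 8: e = malloc(10) -> e = 24; heap: [0-4 FREE][5-14 ALLOC][15-23 ALLOC][24-33 ALLOC]
free(d): d = 5 -> block [5-14 ALLOC]; mark free, coalesce with adjacent free neighbors -> [0-14 FREE][15-23 ALLOC][24-33 ALLOC]

Answer: [0-14 FREE][15-23 ALLOC][24-33 ALLOC]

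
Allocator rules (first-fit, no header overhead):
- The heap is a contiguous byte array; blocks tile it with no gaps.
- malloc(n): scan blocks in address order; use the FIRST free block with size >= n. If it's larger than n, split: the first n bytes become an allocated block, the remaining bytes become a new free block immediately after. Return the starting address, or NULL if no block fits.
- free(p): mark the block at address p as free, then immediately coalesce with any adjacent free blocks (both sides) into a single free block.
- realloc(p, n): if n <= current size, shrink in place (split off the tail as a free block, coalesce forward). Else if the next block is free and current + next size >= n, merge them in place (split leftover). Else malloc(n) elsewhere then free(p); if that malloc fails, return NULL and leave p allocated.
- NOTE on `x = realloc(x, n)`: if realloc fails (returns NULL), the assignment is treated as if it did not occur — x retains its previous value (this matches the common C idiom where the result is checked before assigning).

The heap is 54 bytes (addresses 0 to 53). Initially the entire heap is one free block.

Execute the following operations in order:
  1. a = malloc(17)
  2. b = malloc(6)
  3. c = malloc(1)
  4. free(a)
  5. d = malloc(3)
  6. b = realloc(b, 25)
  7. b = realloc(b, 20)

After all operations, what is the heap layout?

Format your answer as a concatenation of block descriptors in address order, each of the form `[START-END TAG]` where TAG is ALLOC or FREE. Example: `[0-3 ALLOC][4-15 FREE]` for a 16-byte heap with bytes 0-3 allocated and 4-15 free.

Op 1: a = malloc(17) -> a = 0; heap: [0-16 ALLOC][17-53 FREE]
Op 2: b = malloc(6) -> b = 17; heap: [0-16 ALLOC][17-22 ALLOC][23-53 FREE]
Op 3: c = malloc(1) -> c = 23; heap: [0-16 ALLOC][17-22 ALLOC][23-23 ALLOC][24-53 FREE]
Op 4: free(a) -> (freed a); heap: [0-16 FREE][17-22 ALLOC][23-23 ALLOC][24-53 FREE]
Op 5: d = malloc(3) -> d = 0; heap: [0-2 ALLOC][3-16 FREE][17-22 ALLOC][23-23 ALLOC][24-53 FREE]
Op 6: b = realloc(b, 25) -> b = 24; heap: [0-2 ALLOC][3-22 FREE][23-23 ALLOC][24-48 ALLOC][49-53 FREE]
Op 7: b = realloc(b, 20) -> b = 24; heap: [0-2 ALLOC][3-22 FREE][23-23 ALLOC][24-43 ALLOC][44-53 FREE]

Answer: [0-2 ALLOC][3-22 FREE][23-23 ALLOC][24-43 ALLOC][44-53 FREE]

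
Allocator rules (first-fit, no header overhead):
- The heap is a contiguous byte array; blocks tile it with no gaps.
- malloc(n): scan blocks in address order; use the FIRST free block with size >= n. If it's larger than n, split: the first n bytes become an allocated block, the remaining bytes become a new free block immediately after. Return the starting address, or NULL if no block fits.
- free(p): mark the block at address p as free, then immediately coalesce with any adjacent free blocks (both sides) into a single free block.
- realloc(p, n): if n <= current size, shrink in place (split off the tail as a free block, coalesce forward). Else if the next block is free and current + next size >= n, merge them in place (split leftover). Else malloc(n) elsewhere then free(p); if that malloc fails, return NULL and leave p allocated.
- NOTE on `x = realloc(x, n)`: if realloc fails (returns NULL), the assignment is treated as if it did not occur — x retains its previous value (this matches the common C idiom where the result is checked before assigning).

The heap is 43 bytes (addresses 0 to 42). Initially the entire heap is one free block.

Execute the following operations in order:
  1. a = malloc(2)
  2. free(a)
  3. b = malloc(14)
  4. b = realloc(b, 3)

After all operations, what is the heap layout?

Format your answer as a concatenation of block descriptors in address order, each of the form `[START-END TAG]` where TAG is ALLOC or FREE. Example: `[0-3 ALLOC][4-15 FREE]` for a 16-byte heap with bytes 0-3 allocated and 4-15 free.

Op 1: a = malloc(2) -> a = 0; heap: [0-1 ALLOC][2-42 FREE]
Op 2: free(a) -> (freed a); heap: [0-42 FREE]
Op 3: b = malloc(14) -> b = 0; heap: [0-13 ALLOC][14-42 FREE]
Op 4: b = realloc(b, 3) -> b = 0; heap: [0-2 ALLOC][3-42 FREE]

Answer: [0-2 ALLOC][3-42 FREE]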